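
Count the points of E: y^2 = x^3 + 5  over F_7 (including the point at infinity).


For each x in F_7, count y with y^2 = x^3 + 0 x + 5 mod 7:
  x = 3: RHS = 4, y in [2, 5]  -> 2 point(s)
  x = 5: RHS = 4, y in [2, 5]  -> 2 point(s)
  x = 6: RHS = 4, y in [2, 5]  -> 2 point(s)
Affine points: 6. Add the point at infinity: total = 7.

#E(F_7) = 7


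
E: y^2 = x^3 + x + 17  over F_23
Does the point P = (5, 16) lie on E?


Check whether y^2 = x^3 + 1 x + 17 (mod 23) for (x, y) = (5, 16).
LHS: y^2 = 16^2 mod 23 = 3
RHS: x^3 + 1 x + 17 = 5^3 + 1*5 + 17 mod 23 = 9
LHS != RHS

No, not on the curve


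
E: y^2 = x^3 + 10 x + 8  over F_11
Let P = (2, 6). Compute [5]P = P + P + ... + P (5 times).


k = 5 = 101_2 (binary, LSB first: 101)
Double-and-add from P = (2, 6):
  bit 0 = 1: acc = O + (2, 6) = (2, 6)
  bit 1 = 0: acc unchanged = (2, 6)
  bit 2 = 1: acc = (2, 6) + (6, 3) = (7, 6)

5P = (7, 6)


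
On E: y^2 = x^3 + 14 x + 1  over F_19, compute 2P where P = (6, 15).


Doubling: s = (3 x1^2 + a) / (2 y1)
s = (3*6^2 + 14) / (2*15) mod 19 = 18
x3 = s^2 - 2 x1 mod 19 = 18^2 - 2*6 = 8
y3 = s (x1 - x3) - y1 mod 19 = 18 * (6 - 8) - 15 = 6

2P = (8, 6)


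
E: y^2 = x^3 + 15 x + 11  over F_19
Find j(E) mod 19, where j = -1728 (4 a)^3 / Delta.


Delta = -16(4 a^3 + 27 b^2) mod 19 = 8
-1728 * (4 a)^3 = -1728 * (4*15)^3 mod 19 = 8
j = 8 * 8^(-1) mod 19 = 1

j = 1 (mod 19)


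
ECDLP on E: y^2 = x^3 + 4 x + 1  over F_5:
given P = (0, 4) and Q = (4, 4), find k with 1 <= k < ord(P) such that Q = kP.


Enumerate multiples of P until we hit Q = (4, 4):
  1P = (0, 4)
  2P = (4, 4)
Match found at i = 2.

k = 2


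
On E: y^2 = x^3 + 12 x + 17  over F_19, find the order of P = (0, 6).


Compute successive multiples of P until we hit O:
  1P = (0, 6)
  2P = (1, 12)
  3P = (16, 12)
  4P = (7, 8)
  5P = (2, 7)
  6P = (3, 2)
  7P = (3, 17)
  8P = (2, 12)
  ... (continuing to 13P)
  13P = O

ord(P) = 13


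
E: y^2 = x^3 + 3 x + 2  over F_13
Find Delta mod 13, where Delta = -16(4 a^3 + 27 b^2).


4 a^3 + 27 b^2 = 4*3^3 + 27*2^2 = 108 + 108 = 216
Delta = -16 * (216) = -3456
Delta mod 13 = 2

Delta = 2 (mod 13)


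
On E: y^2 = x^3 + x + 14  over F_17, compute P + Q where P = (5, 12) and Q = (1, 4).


P != Q, so use the chord formula.
s = (y2 - y1) / (x2 - x1) = (9) / (13) mod 17 = 2
x3 = s^2 - x1 - x2 mod 17 = 2^2 - 5 - 1 = 15
y3 = s (x1 - x3) - y1 mod 17 = 2 * (5 - 15) - 12 = 2

P + Q = (15, 2)


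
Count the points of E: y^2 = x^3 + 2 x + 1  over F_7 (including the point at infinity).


For each x in F_7, count y with y^2 = x^3 + 2 x + 1 mod 7:
  x = 0: RHS = 1, y in [1, 6]  -> 2 point(s)
  x = 1: RHS = 4, y in [2, 5]  -> 2 point(s)
Affine points: 4. Add the point at infinity: total = 5.

#E(F_7) = 5


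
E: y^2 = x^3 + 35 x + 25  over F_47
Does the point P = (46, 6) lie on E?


Check whether y^2 = x^3 + 35 x + 25 (mod 47) for (x, y) = (46, 6).
LHS: y^2 = 6^2 mod 47 = 36
RHS: x^3 + 35 x + 25 = 46^3 + 35*46 + 25 mod 47 = 36
LHS = RHS

Yes, on the curve


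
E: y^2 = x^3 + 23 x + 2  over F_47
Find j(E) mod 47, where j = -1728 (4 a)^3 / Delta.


Delta = -16(4 a^3 + 27 b^2) mod 47 = 19
-1728 * (4 a)^3 = -1728 * (4*23)^3 mod 47 = 6
j = 6 * 19^(-1) mod 47 = 30

j = 30 (mod 47)


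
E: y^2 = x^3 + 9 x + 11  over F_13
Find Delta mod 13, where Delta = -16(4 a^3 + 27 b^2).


4 a^3 + 27 b^2 = 4*9^3 + 27*11^2 = 2916 + 3267 = 6183
Delta = -16 * (6183) = -98928
Delta mod 13 = 2

Delta = 2 (mod 13)


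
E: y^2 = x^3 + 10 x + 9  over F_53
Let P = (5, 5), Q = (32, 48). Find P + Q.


P != Q, so use the chord formula.
s = (y2 - y1) / (x2 - x1) = (43) / (27) mod 53 = 33
x3 = s^2 - x1 - x2 mod 53 = 33^2 - 5 - 32 = 45
y3 = s (x1 - x3) - y1 mod 53 = 33 * (5 - 45) - 5 = 0

P + Q = (45, 0)


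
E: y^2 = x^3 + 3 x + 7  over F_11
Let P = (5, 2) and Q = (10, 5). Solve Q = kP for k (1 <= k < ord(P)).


Enumerate multiples of P until we hit Q = (10, 5):
  1P = (5, 2)
  2P = (10, 5)
Match found at i = 2.

k = 2


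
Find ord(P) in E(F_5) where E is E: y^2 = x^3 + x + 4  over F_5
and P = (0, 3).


Compute successive multiples of P until we hit O:
  1P = (0, 3)
  2P = (1, 1)
  3P = (3, 3)
  4P = (2, 2)
  5P = (2, 3)
  6P = (3, 2)
  7P = (1, 4)
  8P = (0, 2)
  ... (continuing to 9P)
  9P = O

ord(P) = 9


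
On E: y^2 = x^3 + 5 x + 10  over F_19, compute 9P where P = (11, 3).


k = 9 = 1001_2 (binary, LSB first: 1001)
Double-and-add from P = (11, 3):
  bit 0 = 1: acc = O + (11, 3) = (11, 3)
  bit 1 = 0: acc unchanged = (11, 3)
  bit 2 = 0: acc unchanged = (11, 3)
  bit 3 = 1: acc = (11, 3) + (6, 3) = (2, 16)

9P = (2, 16)


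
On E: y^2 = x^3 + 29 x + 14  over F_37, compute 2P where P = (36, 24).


Doubling: s = (3 x1^2 + a) / (2 y1)
s = (3*36^2 + 29) / (2*24) mod 37 = 13
x3 = s^2 - 2 x1 mod 37 = 13^2 - 2*36 = 23
y3 = s (x1 - x3) - y1 mod 37 = 13 * (36 - 23) - 24 = 34

2P = (23, 34)


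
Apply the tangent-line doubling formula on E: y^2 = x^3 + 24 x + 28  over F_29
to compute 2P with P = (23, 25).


Doubling: s = (3 x1^2 + a) / (2 y1)
s = (3*23^2 + 24) / (2*25) mod 29 = 27
x3 = s^2 - 2 x1 mod 29 = 27^2 - 2*23 = 16
y3 = s (x1 - x3) - y1 mod 29 = 27 * (23 - 16) - 25 = 19

2P = (16, 19)


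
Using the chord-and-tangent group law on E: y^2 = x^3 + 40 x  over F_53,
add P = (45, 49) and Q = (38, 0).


P != Q, so use the chord formula.
s = (y2 - y1) / (x2 - x1) = (4) / (46) mod 53 = 7
x3 = s^2 - x1 - x2 mod 53 = 7^2 - 45 - 38 = 19
y3 = s (x1 - x3) - y1 mod 53 = 7 * (45 - 19) - 49 = 27

P + Q = (19, 27)


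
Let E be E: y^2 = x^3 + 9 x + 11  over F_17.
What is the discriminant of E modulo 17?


4 a^3 + 27 b^2 = 4*9^3 + 27*11^2 = 2916 + 3267 = 6183
Delta = -16 * (6183) = -98928
Delta mod 17 = 12

Delta = 12 (mod 17)


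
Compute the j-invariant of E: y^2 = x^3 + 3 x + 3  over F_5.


Delta = -16(4 a^3 + 27 b^2) mod 5 = 4
-1728 * (4 a)^3 = -1728 * (4*3)^3 mod 5 = 1
j = 1 * 4^(-1) mod 5 = 4

j = 4 (mod 5)


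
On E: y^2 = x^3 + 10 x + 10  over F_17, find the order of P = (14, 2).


Compute successive multiples of P until we hit O:
  1P = (14, 2)
  2P = (14, 15)
  3P = O

ord(P) = 3


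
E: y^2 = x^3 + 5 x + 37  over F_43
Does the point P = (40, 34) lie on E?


Check whether y^2 = x^3 + 5 x + 37 (mod 43) for (x, y) = (40, 34).
LHS: y^2 = 34^2 mod 43 = 38
RHS: x^3 + 5 x + 37 = 40^3 + 5*40 + 37 mod 43 = 38
LHS = RHS

Yes, on the curve


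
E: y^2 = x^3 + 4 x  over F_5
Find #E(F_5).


For each x in F_5, count y with y^2 = x^3 + 4 x + 0 mod 5:
  x = 0: RHS = 0, y in [0]  -> 1 point(s)
  x = 1: RHS = 0, y in [0]  -> 1 point(s)
  x = 2: RHS = 1, y in [1, 4]  -> 2 point(s)
  x = 3: RHS = 4, y in [2, 3]  -> 2 point(s)
  x = 4: RHS = 0, y in [0]  -> 1 point(s)
Affine points: 7. Add the point at infinity: total = 8.

#E(F_5) = 8


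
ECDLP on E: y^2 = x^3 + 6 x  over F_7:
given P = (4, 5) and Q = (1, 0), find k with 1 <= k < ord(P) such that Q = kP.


Enumerate multiples of P until we hit Q = (1, 0):
  1P = (4, 5)
  2P = (1, 0)
Match found at i = 2.

k = 2


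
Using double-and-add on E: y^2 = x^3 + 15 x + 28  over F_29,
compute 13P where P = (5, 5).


k = 13 = 1101_2 (binary, LSB first: 1011)
Double-and-add from P = (5, 5):
  bit 0 = 1: acc = O + (5, 5) = (5, 5)
  bit 1 = 0: acc unchanged = (5, 5)
  bit 2 = 1: acc = (5, 5) + (3, 19) = (12, 15)
  bit 3 = 1: acc = (12, 15) + (19, 3) = (11, 4)

13P = (11, 4)


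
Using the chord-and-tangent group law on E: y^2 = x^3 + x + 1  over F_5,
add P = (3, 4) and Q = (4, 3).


P != Q, so use the chord formula.
s = (y2 - y1) / (x2 - x1) = (4) / (1) mod 5 = 4
x3 = s^2 - x1 - x2 mod 5 = 4^2 - 3 - 4 = 4
y3 = s (x1 - x3) - y1 mod 5 = 4 * (3 - 4) - 4 = 2

P + Q = (4, 2)


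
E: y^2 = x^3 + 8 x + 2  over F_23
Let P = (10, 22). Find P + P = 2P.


Doubling: s = (3 x1^2 + a) / (2 y1)
s = (3*10^2 + 8) / (2*22) mod 23 = 7
x3 = s^2 - 2 x1 mod 23 = 7^2 - 2*10 = 6
y3 = s (x1 - x3) - y1 mod 23 = 7 * (10 - 6) - 22 = 6

2P = (6, 6)


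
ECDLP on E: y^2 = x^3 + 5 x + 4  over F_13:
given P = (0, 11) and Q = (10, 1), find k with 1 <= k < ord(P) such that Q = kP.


Enumerate multiples of P until we hit Q = (10, 1):
  1P = (0, 11)
  2P = (4, 7)
  3P = (10, 12)
  4P = (6, 4)
  5P = (8, 7)
  6P = (2, 3)
  7P = (1, 6)
  8P = (11, 5)
  9P = (11, 8)
  10P = (1, 7)
  11P = (2, 10)
  12P = (8, 6)
  13P = (6, 9)
  14P = (10, 1)
Match found at i = 14.

k = 14


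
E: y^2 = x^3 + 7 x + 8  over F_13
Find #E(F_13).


For each x in F_13, count y with y^2 = x^3 + 7 x + 8 mod 13:
  x = 1: RHS = 3, y in [4, 9]  -> 2 point(s)
  x = 2: RHS = 4, y in [2, 11]  -> 2 point(s)
  x = 3: RHS = 4, y in [2, 11]  -> 2 point(s)
  x = 4: RHS = 9, y in [3, 10]  -> 2 point(s)
  x = 5: RHS = 12, y in [5, 8]  -> 2 point(s)
  x = 7: RHS = 10, y in [6, 7]  -> 2 point(s)
  x = 8: RHS = 4, y in [2, 11]  -> 2 point(s)
  x = 10: RHS = 12, y in [5, 8]  -> 2 point(s)
  x = 11: RHS = 12, y in [5, 8]  -> 2 point(s)
  x = 12: RHS = 0, y in [0]  -> 1 point(s)
Affine points: 19. Add the point at infinity: total = 20.

#E(F_13) = 20


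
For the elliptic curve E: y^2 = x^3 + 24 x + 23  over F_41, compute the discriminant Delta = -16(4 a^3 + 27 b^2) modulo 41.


4 a^3 + 27 b^2 = 4*24^3 + 27*23^2 = 55296 + 14283 = 69579
Delta = -16 * (69579) = -1113264
Delta mod 41 = 9

Delta = 9 (mod 41)


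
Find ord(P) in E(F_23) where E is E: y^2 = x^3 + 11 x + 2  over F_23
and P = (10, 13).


Compute successive multiples of P until we hit O:
  1P = (10, 13)
  2P = (19, 20)
  3P = (0, 5)
  4P = (21, 15)
  5P = (8, 2)
  6P = (18, 12)
  7P = (4, 15)
  8P = (4, 8)
  ... (continuing to 15P)
  15P = O

ord(P) = 15


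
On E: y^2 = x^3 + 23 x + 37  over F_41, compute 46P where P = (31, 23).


k = 46 = 101110_2 (binary, LSB first: 011101)
Double-and-add from P = (31, 23):
  bit 0 = 0: acc unchanged = O
  bit 1 = 1: acc = O + (21, 8) = (21, 8)
  bit 2 = 1: acc = (21, 8) + (8, 35) = (2, 3)
  bit 3 = 1: acc = (2, 3) + (20, 16) = (28, 1)
  bit 4 = 0: acc unchanged = (28, 1)
  bit 5 = 1: acc = (28, 1) + (16, 14) = (7, 7)

46P = (7, 7)


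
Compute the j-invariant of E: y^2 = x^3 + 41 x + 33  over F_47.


Delta = -16(4 a^3 + 27 b^2) mod 47 = 28
-1728 * (4 a)^3 = -1728 * (4*41)^3 mod 47 = 28
j = 28 * 28^(-1) mod 47 = 1

j = 1 (mod 47)


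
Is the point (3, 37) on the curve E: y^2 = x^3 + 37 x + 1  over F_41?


Check whether y^2 = x^3 + 37 x + 1 (mod 41) for (x, y) = (3, 37).
LHS: y^2 = 37^2 mod 41 = 16
RHS: x^3 + 37 x + 1 = 3^3 + 37*3 + 1 mod 41 = 16
LHS = RHS

Yes, on the curve


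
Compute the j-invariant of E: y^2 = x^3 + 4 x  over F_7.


Delta = -16(4 a^3 + 27 b^2) mod 7 = 6
-1728 * (4 a)^3 = -1728 * (4*4)^3 mod 7 = 1
j = 1 * 6^(-1) mod 7 = 6

j = 6 (mod 7)


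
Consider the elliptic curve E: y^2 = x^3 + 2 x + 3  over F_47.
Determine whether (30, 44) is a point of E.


Check whether y^2 = x^3 + 2 x + 3 (mod 47) for (x, y) = (30, 44).
LHS: y^2 = 44^2 mod 47 = 9
RHS: x^3 + 2 x + 3 = 30^3 + 2*30 + 3 mod 47 = 38
LHS != RHS

No, not on the curve


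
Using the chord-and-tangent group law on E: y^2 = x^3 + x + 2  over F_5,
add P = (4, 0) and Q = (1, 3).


P != Q, so use the chord formula.
s = (y2 - y1) / (x2 - x1) = (3) / (2) mod 5 = 4
x3 = s^2 - x1 - x2 mod 5 = 4^2 - 4 - 1 = 1
y3 = s (x1 - x3) - y1 mod 5 = 4 * (4 - 1) - 0 = 2

P + Q = (1, 2)


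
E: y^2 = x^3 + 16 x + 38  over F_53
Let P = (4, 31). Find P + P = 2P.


Doubling: s = (3 x1^2 + a) / (2 y1)
s = (3*4^2 + 16) / (2*31) mod 53 = 13
x3 = s^2 - 2 x1 mod 53 = 13^2 - 2*4 = 2
y3 = s (x1 - x3) - y1 mod 53 = 13 * (4 - 2) - 31 = 48

2P = (2, 48)


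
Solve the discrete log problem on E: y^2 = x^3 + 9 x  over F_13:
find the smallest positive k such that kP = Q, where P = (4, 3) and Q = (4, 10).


Enumerate multiples of P until we hit Q = (4, 10):
  1P = (4, 3)
  2P = (1, 6)
  3P = (9, 2)
  4P = (12, 9)
  5P = (0, 0)
  6P = (12, 4)
  7P = (9, 11)
  8P = (1, 7)
  9P = (4, 10)
Match found at i = 9.

k = 9


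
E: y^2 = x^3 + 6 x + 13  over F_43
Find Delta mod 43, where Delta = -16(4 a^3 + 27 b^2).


4 a^3 + 27 b^2 = 4*6^3 + 27*13^2 = 864 + 4563 = 5427
Delta = -16 * (5427) = -86832
Delta mod 43 = 28

Delta = 28 (mod 43)


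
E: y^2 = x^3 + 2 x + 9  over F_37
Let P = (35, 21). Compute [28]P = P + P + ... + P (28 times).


k = 28 = 11100_2 (binary, LSB first: 00111)
Double-and-add from P = (35, 21):
  bit 0 = 0: acc unchanged = O
  bit 1 = 0: acc unchanged = O
  bit 2 = 1: acc = O + (33, 23) = (33, 23)
  bit 3 = 1: acc = (33, 23) + (11, 17) = (5, 25)
  bit 4 = 1: acc = (5, 25) + (26, 32) = (2, 13)

28P = (2, 13)


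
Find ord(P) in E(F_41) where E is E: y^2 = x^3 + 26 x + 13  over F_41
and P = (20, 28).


Compute successive multiples of P until we hit O:
  1P = (20, 28)
  2P = (10, 24)
  3P = (21, 29)
  4P = (1, 32)
  5P = (18, 32)
  6P = (7, 28)
  7P = (14, 13)
  8P = (3, 35)
  ... (continuing to 51P)
  51P = O

ord(P) = 51


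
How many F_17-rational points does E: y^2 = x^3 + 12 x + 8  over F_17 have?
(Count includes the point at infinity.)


For each x in F_17, count y with y^2 = x^3 + 12 x + 8 mod 17:
  x = 0: RHS = 8, y in [5, 12]  -> 2 point(s)
  x = 1: RHS = 4, y in [2, 15]  -> 2 point(s)
  x = 4: RHS = 1, y in [1, 16]  -> 2 point(s)
  x = 8: RHS = 4, y in [2, 15]  -> 2 point(s)
  x = 11: RHS = 9, y in [3, 14]  -> 2 point(s)
  x = 13: RHS = 15, y in [7, 10]  -> 2 point(s)
  x = 14: RHS = 13, y in [8, 9]  -> 2 point(s)
Affine points: 14. Add the point at infinity: total = 15.

#E(F_17) = 15


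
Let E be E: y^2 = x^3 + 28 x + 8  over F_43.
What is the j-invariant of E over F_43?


Delta = -16(4 a^3 + 27 b^2) mod 43 = 12
-1728 * (4 a)^3 = -1728 * (4*28)^3 mod 43 = 2
j = 2 * 12^(-1) mod 43 = 36

j = 36 (mod 43)


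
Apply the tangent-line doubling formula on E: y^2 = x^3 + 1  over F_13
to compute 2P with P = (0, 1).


Doubling: s = (3 x1^2 + a) / (2 y1)
s = (3*0^2 + 0) / (2*1) mod 13 = 0
x3 = s^2 - 2 x1 mod 13 = 0^2 - 2*0 = 0
y3 = s (x1 - x3) - y1 mod 13 = 0 * (0 - 0) - 1 = 12

2P = (0, 12)


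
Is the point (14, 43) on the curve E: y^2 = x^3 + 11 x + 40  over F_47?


Check whether y^2 = x^3 + 11 x + 40 (mod 47) for (x, y) = (14, 43).
LHS: y^2 = 43^2 mod 47 = 16
RHS: x^3 + 11 x + 40 = 14^3 + 11*14 + 40 mod 47 = 24
LHS != RHS

No, not on the curve


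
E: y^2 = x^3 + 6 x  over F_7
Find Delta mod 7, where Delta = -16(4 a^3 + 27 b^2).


4 a^3 + 27 b^2 = 4*6^3 + 27*0^2 = 864 + 0 = 864
Delta = -16 * (864) = -13824
Delta mod 7 = 1

Delta = 1 (mod 7)


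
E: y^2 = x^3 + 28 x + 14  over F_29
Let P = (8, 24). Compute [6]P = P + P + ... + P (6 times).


k = 6 = 110_2 (binary, LSB first: 011)
Double-and-add from P = (8, 24):
  bit 0 = 0: acc unchanged = O
  bit 1 = 1: acc = O + (4, 4) = (4, 4)
  bit 2 = 1: acc = (4, 4) + (17, 3) = (2, 7)

6P = (2, 7)


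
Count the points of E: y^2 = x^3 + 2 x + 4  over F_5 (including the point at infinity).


For each x in F_5, count y with y^2 = x^3 + 2 x + 4 mod 5:
  x = 0: RHS = 4, y in [2, 3]  -> 2 point(s)
  x = 2: RHS = 1, y in [1, 4]  -> 2 point(s)
  x = 4: RHS = 1, y in [1, 4]  -> 2 point(s)
Affine points: 6. Add the point at infinity: total = 7.

#E(F_5) = 7


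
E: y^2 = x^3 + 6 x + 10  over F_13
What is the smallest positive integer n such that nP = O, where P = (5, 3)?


Compute successive multiples of P until we hit O:
  1P = (5, 3)
  2P = (0, 6)
  3P = (12, 9)
  4P = (10, 2)
  5P = (10, 11)
  6P = (12, 4)
  7P = (0, 7)
  8P = (5, 10)
  ... (continuing to 9P)
  9P = O

ord(P) = 9


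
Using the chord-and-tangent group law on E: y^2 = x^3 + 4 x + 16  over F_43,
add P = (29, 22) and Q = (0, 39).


P != Q, so use the chord formula.
s = (y2 - y1) / (x2 - x1) = (17) / (14) mod 43 = 35
x3 = s^2 - x1 - x2 mod 43 = 35^2 - 29 - 0 = 35
y3 = s (x1 - x3) - y1 mod 43 = 35 * (29 - 35) - 22 = 26

P + Q = (35, 26)


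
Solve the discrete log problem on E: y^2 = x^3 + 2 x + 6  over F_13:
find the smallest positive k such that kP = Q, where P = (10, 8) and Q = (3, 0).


Enumerate multiples of P until we hit Q = (3, 0):
  1P = (10, 8)
  2P = (7, 8)
  3P = (9, 5)
  4P = (3, 0)
Match found at i = 4.

k = 4


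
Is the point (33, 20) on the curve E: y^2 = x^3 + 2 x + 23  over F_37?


Check whether y^2 = x^3 + 2 x + 23 (mod 37) for (x, y) = (33, 20).
LHS: y^2 = 20^2 mod 37 = 30
RHS: x^3 + 2 x + 23 = 33^3 + 2*33 + 23 mod 37 = 25
LHS != RHS

No, not on the curve


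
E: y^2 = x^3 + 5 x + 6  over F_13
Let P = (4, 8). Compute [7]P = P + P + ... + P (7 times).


k = 7 = 111_2 (binary, LSB first: 111)
Double-and-add from P = (4, 8):
  bit 0 = 1: acc = O + (4, 8) = (4, 8)
  bit 1 = 1: acc = (4, 8) + (8, 8) = (1, 5)
  bit 2 = 1: acc = (1, 5) + (9, 0) = (4, 5)

7P = (4, 5)


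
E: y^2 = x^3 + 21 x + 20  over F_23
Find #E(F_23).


For each x in F_23, count y with y^2 = x^3 + 21 x + 20 mod 23:
  x = 2: RHS = 1, y in [1, 22]  -> 2 point(s)
  x = 3: RHS = 18, y in [8, 15]  -> 2 point(s)
  x = 7: RHS = 4, y in [2, 21]  -> 2 point(s)
  x = 9: RHS = 18, y in [8, 15]  -> 2 point(s)
  x = 11: RHS = 18, y in [8, 15]  -> 2 point(s)
  x = 13: RHS = 6, y in [11, 12]  -> 2 point(s)
  x = 16: RHS = 13, y in [6, 17]  -> 2 point(s)
  x = 17: RHS = 0, y in [0]  -> 1 point(s)
  x = 21: RHS = 16, y in [4, 19]  -> 2 point(s)
Affine points: 17. Add the point at infinity: total = 18.

#E(F_23) = 18


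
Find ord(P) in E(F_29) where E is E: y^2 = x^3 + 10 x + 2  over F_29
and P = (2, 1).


Compute successive multiples of P until we hit O:
  1P = (2, 1)
  2P = (1, 10)
  3P = (20, 16)
  4P = (23, 25)
  5P = (13, 3)
  6P = (9, 3)
  7P = (24, 1)
  8P = (3, 28)
  ... (continuing to 32P)
  32P = O

ord(P) = 32


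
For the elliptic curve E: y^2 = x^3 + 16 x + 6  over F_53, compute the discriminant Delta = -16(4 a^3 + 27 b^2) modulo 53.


4 a^3 + 27 b^2 = 4*16^3 + 27*6^2 = 16384 + 972 = 17356
Delta = -16 * (17356) = -277696
Delta mod 53 = 24

Delta = 24 (mod 53)


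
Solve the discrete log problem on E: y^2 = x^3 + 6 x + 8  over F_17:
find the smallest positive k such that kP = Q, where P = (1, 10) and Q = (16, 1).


Enumerate multiples of P until we hit Q = (16, 1):
  1P = (1, 10)
  2P = (7, 6)
  3P = (0, 12)
  4P = (3, 11)
  5P = (9, 3)
  6P = (16, 1)
Match found at i = 6.

k = 6


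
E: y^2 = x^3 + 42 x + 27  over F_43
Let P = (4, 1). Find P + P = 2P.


Doubling: s = (3 x1^2 + a) / (2 y1)
s = (3*4^2 + 42) / (2*1) mod 43 = 2
x3 = s^2 - 2 x1 mod 43 = 2^2 - 2*4 = 39
y3 = s (x1 - x3) - y1 mod 43 = 2 * (4 - 39) - 1 = 15

2P = (39, 15)


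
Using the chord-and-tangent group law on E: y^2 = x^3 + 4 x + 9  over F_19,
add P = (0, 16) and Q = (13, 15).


P != Q, so use the chord formula.
s = (y2 - y1) / (x2 - x1) = (18) / (13) mod 19 = 16
x3 = s^2 - x1 - x2 mod 19 = 16^2 - 0 - 13 = 15
y3 = s (x1 - x3) - y1 mod 19 = 16 * (0 - 15) - 16 = 10

P + Q = (15, 10)


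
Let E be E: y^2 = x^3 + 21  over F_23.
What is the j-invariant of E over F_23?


Delta = -16(4 a^3 + 27 b^2) mod 23 = 20
-1728 * (4 a)^3 = -1728 * (4*0)^3 mod 23 = 0
j = 0 * 20^(-1) mod 23 = 0

j = 0 (mod 23)


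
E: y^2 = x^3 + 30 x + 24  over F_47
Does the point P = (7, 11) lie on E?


Check whether y^2 = x^3 + 30 x + 24 (mod 47) for (x, y) = (7, 11).
LHS: y^2 = 11^2 mod 47 = 27
RHS: x^3 + 30 x + 24 = 7^3 + 30*7 + 24 mod 47 = 13
LHS != RHS

No, not on the curve


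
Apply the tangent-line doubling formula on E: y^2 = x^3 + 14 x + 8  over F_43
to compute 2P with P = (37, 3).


Doubling: s = (3 x1^2 + a) / (2 y1)
s = (3*37^2 + 14) / (2*3) mod 43 = 6
x3 = s^2 - 2 x1 mod 43 = 6^2 - 2*37 = 5
y3 = s (x1 - x3) - y1 mod 43 = 6 * (37 - 5) - 3 = 17

2P = (5, 17)


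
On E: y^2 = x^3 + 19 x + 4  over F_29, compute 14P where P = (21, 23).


k = 14 = 1110_2 (binary, LSB first: 0111)
Double-and-add from P = (21, 23):
  bit 0 = 0: acc unchanged = O
  bit 1 = 1: acc = O + (10, 18) = (10, 18)
  bit 2 = 1: acc = (10, 18) + (9, 11) = (1, 16)
  bit 3 = 1: acc = (1, 16) + (27, 4) = (17, 7)

14P = (17, 7)


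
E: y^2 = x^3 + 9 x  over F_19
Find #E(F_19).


For each x in F_19, count y with y^2 = x^3 + 9 x + 0 mod 19:
  x = 0: RHS = 0, y in [0]  -> 1 point(s)
  x = 2: RHS = 7, y in [8, 11]  -> 2 point(s)
  x = 3: RHS = 16, y in [4, 15]  -> 2 point(s)
  x = 4: RHS = 5, y in [9, 10]  -> 2 point(s)
  x = 6: RHS = 4, y in [2, 17]  -> 2 point(s)
  x = 7: RHS = 7, y in [8, 11]  -> 2 point(s)
  x = 10: RHS = 7, y in [8, 11]  -> 2 point(s)
  x = 11: RHS = 5, y in [9, 10]  -> 2 point(s)
  x = 14: RHS = 1, y in [1, 18]  -> 2 point(s)
  x = 18: RHS = 9, y in [3, 16]  -> 2 point(s)
Affine points: 19. Add the point at infinity: total = 20.

#E(F_19) = 20


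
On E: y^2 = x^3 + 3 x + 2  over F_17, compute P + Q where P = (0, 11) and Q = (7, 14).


P != Q, so use the chord formula.
s = (y2 - y1) / (x2 - x1) = (3) / (7) mod 17 = 15
x3 = s^2 - x1 - x2 mod 17 = 15^2 - 0 - 7 = 14
y3 = s (x1 - x3) - y1 mod 17 = 15 * (0 - 14) - 11 = 0

P + Q = (14, 0)


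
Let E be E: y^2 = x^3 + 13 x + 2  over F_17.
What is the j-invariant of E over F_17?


Delta = -16(4 a^3 + 27 b^2) mod 17 = 5
-1728 * (4 a)^3 = -1728 * (4*13)^3 mod 17 = 6
j = 6 * 5^(-1) mod 17 = 8

j = 8 (mod 17)


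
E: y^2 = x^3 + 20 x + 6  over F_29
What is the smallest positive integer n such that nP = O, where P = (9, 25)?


Compute successive multiples of P until we hit O:
  1P = (9, 25)
  2P = (2, 24)
  3P = (5, 17)
  4P = (19, 13)
  5P = (21, 1)
  6P = (3, 21)
  7P = (11, 22)
  8P = (4, 11)
  ... (continuing to 35P)
  35P = O

ord(P) = 35


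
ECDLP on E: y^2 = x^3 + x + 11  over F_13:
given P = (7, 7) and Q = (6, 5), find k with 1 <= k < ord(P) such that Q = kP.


Enumerate multiples of P until we hit Q = (6, 5):
  1P = (7, 7)
  2P = (11, 12)
  3P = (12, 3)
  4P = (4, 1)
  5P = (6, 8)
  6P = (1, 0)
  7P = (6, 5)
Match found at i = 7.

k = 7


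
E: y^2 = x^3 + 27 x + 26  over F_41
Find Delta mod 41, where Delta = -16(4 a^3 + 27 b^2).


4 a^3 + 27 b^2 = 4*27^3 + 27*26^2 = 78732 + 18252 = 96984
Delta = -16 * (96984) = -1551744
Delta mod 41 = 24

Delta = 24 (mod 41)


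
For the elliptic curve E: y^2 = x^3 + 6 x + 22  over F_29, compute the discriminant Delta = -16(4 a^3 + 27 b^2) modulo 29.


4 a^3 + 27 b^2 = 4*6^3 + 27*22^2 = 864 + 13068 = 13932
Delta = -16 * (13932) = -222912
Delta mod 29 = 11

Delta = 11 (mod 29)


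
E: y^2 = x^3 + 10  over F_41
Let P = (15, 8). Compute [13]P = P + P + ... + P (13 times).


k = 13 = 1101_2 (binary, LSB first: 1011)
Double-and-add from P = (15, 8):
  bit 0 = 1: acc = O + (15, 8) = (15, 8)
  bit 1 = 0: acc unchanged = (15, 8)
  bit 2 = 1: acc = (15, 8) + (39, 17) = (7, 36)
  bit 3 = 1: acc = (7, 36) + (22, 30) = (22, 11)

13P = (22, 11)


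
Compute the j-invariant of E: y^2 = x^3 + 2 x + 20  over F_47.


Delta = -16(4 a^3 + 27 b^2) mod 47 = 24
-1728 * (4 a)^3 = -1728 * (4*2)^3 mod 47 = 39
j = 39 * 24^(-1) mod 47 = 31

j = 31 (mod 47)


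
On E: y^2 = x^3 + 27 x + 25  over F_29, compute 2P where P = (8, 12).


Doubling: s = (3 x1^2 + a) / (2 y1)
s = (3*8^2 + 27) / (2*12) mod 29 = 20
x3 = s^2 - 2 x1 mod 29 = 20^2 - 2*8 = 7
y3 = s (x1 - x3) - y1 mod 29 = 20 * (8 - 7) - 12 = 8

2P = (7, 8)


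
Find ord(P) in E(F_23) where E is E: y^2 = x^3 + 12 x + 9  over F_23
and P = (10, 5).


Compute successive multiples of P until we hit O:
  1P = (10, 5)
  2P = (4, 12)
  3P = (11, 0)
  4P = (4, 11)
  5P = (10, 18)
  6P = O

ord(P) = 6


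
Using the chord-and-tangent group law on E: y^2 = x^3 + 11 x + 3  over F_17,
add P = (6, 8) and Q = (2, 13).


P != Q, so use the chord formula.
s = (y2 - y1) / (x2 - x1) = (5) / (13) mod 17 = 3
x3 = s^2 - x1 - x2 mod 17 = 3^2 - 6 - 2 = 1
y3 = s (x1 - x3) - y1 mod 17 = 3 * (6 - 1) - 8 = 7

P + Q = (1, 7)


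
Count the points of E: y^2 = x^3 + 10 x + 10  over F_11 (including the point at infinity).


For each x in F_11, count y with y^2 = x^3 + 10 x + 10 mod 11:
  x = 2: RHS = 5, y in [4, 7]  -> 2 point(s)
  x = 3: RHS = 1, y in [1, 10]  -> 2 point(s)
  x = 4: RHS = 4, y in [2, 9]  -> 2 point(s)
  x = 5: RHS = 9, y in [3, 8]  -> 2 point(s)
  x = 6: RHS = 0, y in [0]  -> 1 point(s)
  x = 7: RHS = 5, y in [4, 7]  -> 2 point(s)
  x = 9: RHS = 4, y in [2, 9]  -> 2 point(s)
Affine points: 13. Add the point at infinity: total = 14.

#E(F_11) = 14


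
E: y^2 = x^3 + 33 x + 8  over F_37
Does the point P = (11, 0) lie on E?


Check whether y^2 = x^3 + 33 x + 8 (mod 37) for (x, y) = (11, 0).
LHS: y^2 = 0^2 mod 37 = 0
RHS: x^3 + 33 x + 8 = 11^3 + 33*11 + 8 mod 37 = 0
LHS = RHS

Yes, on the curve


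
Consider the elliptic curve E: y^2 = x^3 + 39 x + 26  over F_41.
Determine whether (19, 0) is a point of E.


Check whether y^2 = x^3 + 39 x + 26 (mod 41) for (x, y) = (19, 0).
LHS: y^2 = 0^2 mod 41 = 0
RHS: x^3 + 39 x + 26 = 19^3 + 39*19 + 26 mod 41 = 0
LHS = RHS

Yes, on the curve


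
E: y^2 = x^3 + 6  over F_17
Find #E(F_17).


For each x in F_17, count y with y^2 = x^3 + 0 x + 6 mod 17:
  x = 3: RHS = 16, y in [4, 13]  -> 2 point(s)
  x = 4: RHS = 2, y in [6, 11]  -> 2 point(s)
  x = 6: RHS = 1, y in [1, 16]  -> 2 point(s)
  x = 7: RHS = 9, y in [3, 14]  -> 2 point(s)
  x = 8: RHS = 8, y in [5, 12]  -> 2 point(s)
  x = 9: RHS = 4, y in [2, 15]  -> 2 point(s)
  x = 12: RHS = 0, y in [0]  -> 1 point(s)
  x = 14: RHS = 13, y in [8, 9]  -> 2 point(s)
  x = 15: RHS = 15, y in [7, 10]  -> 2 point(s)
Affine points: 17. Add the point at infinity: total = 18.

#E(F_17) = 18


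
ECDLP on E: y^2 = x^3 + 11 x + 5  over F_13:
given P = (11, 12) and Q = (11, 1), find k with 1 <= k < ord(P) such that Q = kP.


Enumerate multiples of P until we hit Q = (11, 1):
  1P = (11, 12)
  2P = (3, 0)
  3P = (11, 1)
Match found at i = 3.

k = 3


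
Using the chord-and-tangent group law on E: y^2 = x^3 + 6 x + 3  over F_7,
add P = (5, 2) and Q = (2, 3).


P != Q, so use the chord formula.
s = (y2 - y1) / (x2 - x1) = (1) / (4) mod 7 = 2
x3 = s^2 - x1 - x2 mod 7 = 2^2 - 5 - 2 = 4
y3 = s (x1 - x3) - y1 mod 7 = 2 * (5 - 4) - 2 = 0

P + Q = (4, 0)


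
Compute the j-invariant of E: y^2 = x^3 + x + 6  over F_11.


Delta = -16(4 a^3 + 27 b^2) mod 11 = 4
-1728 * (4 a)^3 = -1728 * (4*1)^3 mod 11 = 2
j = 2 * 4^(-1) mod 11 = 6

j = 6 (mod 11)


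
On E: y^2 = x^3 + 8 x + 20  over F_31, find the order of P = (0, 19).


Compute successive multiples of P until we hit O:
  1P = (0, 19)
  2P = (7, 4)
  3P = (21, 26)
  4P = (17, 27)
  5P = (8, 21)
  6P = (25, 29)
  7P = (26, 14)
  8P = (6, 6)
  ... (continuing to 28P)
  28P = O

ord(P) = 28


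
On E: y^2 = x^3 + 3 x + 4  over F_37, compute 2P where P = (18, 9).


Doubling: s = (3 x1^2 + a) / (2 y1)
s = (3*18^2 + 3) / (2*9) mod 37 = 11
x3 = s^2 - 2 x1 mod 37 = 11^2 - 2*18 = 11
y3 = s (x1 - x3) - y1 mod 37 = 11 * (18 - 11) - 9 = 31

2P = (11, 31)


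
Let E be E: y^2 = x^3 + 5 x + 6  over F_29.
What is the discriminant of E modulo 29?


4 a^3 + 27 b^2 = 4*5^3 + 27*6^2 = 500 + 972 = 1472
Delta = -16 * (1472) = -23552
Delta mod 29 = 25

Delta = 25 (mod 29)


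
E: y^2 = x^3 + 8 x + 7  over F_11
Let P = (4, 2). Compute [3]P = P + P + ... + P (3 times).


k = 3 = 11_2 (binary, LSB first: 11)
Double-and-add from P = (4, 2):
  bit 0 = 1: acc = O + (4, 2) = (4, 2)
  bit 1 = 1: acc = (4, 2) + (1, 7) = (10, 8)

3P = (10, 8)


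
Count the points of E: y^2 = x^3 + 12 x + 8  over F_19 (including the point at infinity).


For each x in F_19, count y with y^2 = x^3 + 12 x + 8 mod 19:
  x = 4: RHS = 6, y in [5, 14]  -> 2 point(s)
  x = 6: RHS = 11, y in [7, 12]  -> 2 point(s)
  x = 7: RHS = 17, y in [6, 13]  -> 2 point(s)
  x = 9: RHS = 9, y in [3, 16]  -> 2 point(s)
  x = 10: RHS = 7, y in [8, 11]  -> 2 point(s)
  x = 13: RHS = 5, y in [9, 10]  -> 2 point(s)
Affine points: 12. Add the point at infinity: total = 13.

#E(F_19) = 13


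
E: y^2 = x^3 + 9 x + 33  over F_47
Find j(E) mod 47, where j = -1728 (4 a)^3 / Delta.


Delta = -16(4 a^3 + 27 b^2) mod 47 = 37
-1728 * (4 a)^3 = -1728 * (4*9)^3 mod 47 = 23
j = 23 * 37^(-1) mod 47 = 40

j = 40 (mod 47)


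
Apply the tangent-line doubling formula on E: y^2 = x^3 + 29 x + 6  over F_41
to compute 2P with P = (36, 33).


Doubling: s = (3 x1^2 + a) / (2 y1)
s = (3*36^2 + 29) / (2*33) mod 41 = 14
x3 = s^2 - 2 x1 mod 41 = 14^2 - 2*36 = 1
y3 = s (x1 - x3) - y1 mod 41 = 14 * (36 - 1) - 33 = 6

2P = (1, 6)


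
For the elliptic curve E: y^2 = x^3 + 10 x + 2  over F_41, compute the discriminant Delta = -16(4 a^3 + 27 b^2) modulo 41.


4 a^3 + 27 b^2 = 4*10^3 + 27*2^2 = 4000 + 108 = 4108
Delta = -16 * (4108) = -65728
Delta mod 41 = 36

Delta = 36 (mod 41)


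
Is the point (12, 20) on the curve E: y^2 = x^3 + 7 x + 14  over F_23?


Check whether y^2 = x^3 + 7 x + 14 (mod 23) for (x, y) = (12, 20).
LHS: y^2 = 20^2 mod 23 = 9
RHS: x^3 + 7 x + 14 = 12^3 + 7*12 + 14 mod 23 = 9
LHS = RHS

Yes, on the curve


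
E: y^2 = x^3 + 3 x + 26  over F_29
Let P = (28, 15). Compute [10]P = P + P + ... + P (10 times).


k = 10 = 1010_2 (binary, LSB first: 0101)
Double-and-add from P = (28, 15):
  bit 0 = 0: acc unchanged = O
  bit 1 = 1: acc = O + (9, 12) = (9, 12)
  bit 2 = 0: acc unchanged = (9, 12)
  bit 3 = 1: acc = (9, 12) + (14, 17) = (7, 19)

10P = (7, 19)


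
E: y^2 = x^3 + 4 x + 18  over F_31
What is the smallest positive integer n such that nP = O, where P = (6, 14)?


Compute successive multiples of P until we hit O:
  1P = (6, 14)
  2P = (4, 25)
  3P = (28, 14)
  4P = (28, 17)
  5P = (4, 6)
  6P = (6, 17)
  7P = O

ord(P) = 7


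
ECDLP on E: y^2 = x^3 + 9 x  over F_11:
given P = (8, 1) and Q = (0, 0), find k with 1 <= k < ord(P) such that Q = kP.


Enumerate multiples of P until we hit Q = (0, 0):
  1P = (8, 1)
  2P = (0, 0)
Match found at i = 2.

k = 2


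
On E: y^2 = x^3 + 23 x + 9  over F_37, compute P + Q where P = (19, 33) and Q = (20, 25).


P != Q, so use the chord formula.
s = (y2 - y1) / (x2 - x1) = (29) / (1) mod 37 = 29
x3 = s^2 - x1 - x2 mod 37 = 29^2 - 19 - 20 = 25
y3 = s (x1 - x3) - y1 mod 37 = 29 * (19 - 25) - 33 = 15

P + Q = (25, 15)


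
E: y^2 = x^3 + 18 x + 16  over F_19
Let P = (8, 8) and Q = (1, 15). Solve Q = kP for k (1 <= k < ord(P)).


Enumerate multiples of P until we hit Q = (1, 15):
  1P = (8, 8)
  2P = (1, 15)
Match found at i = 2.

k = 2


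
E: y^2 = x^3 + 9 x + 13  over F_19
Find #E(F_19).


For each x in F_19, count y with y^2 = x^3 + 9 x + 13 mod 19:
  x = 1: RHS = 4, y in [2, 17]  -> 2 point(s)
  x = 2: RHS = 1, y in [1, 18]  -> 2 point(s)
  x = 6: RHS = 17, y in [6, 13]  -> 2 point(s)
  x = 7: RHS = 1, y in [1, 18]  -> 2 point(s)
  x = 9: RHS = 6, y in [5, 14]  -> 2 point(s)
  x = 10: RHS = 1, y in [1, 18]  -> 2 point(s)
  x = 12: RHS = 6, y in [5, 14]  -> 2 point(s)
  x = 13: RHS = 9, y in [3, 16]  -> 2 point(s)
  x = 16: RHS = 16, y in [4, 15]  -> 2 point(s)
  x = 17: RHS = 6, y in [5, 14]  -> 2 point(s)
Affine points: 20. Add the point at infinity: total = 21.

#E(F_19) = 21


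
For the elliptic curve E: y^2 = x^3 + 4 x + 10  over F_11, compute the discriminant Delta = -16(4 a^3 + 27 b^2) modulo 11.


4 a^3 + 27 b^2 = 4*4^3 + 27*10^2 = 256 + 2700 = 2956
Delta = -16 * (2956) = -47296
Delta mod 11 = 4

Delta = 4 (mod 11)


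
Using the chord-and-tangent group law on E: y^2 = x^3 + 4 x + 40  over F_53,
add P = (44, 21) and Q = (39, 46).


P != Q, so use the chord formula.
s = (y2 - y1) / (x2 - x1) = (25) / (48) mod 53 = 48
x3 = s^2 - x1 - x2 mod 53 = 48^2 - 44 - 39 = 48
y3 = s (x1 - x3) - y1 mod 53 = 48 * (44 - 48) - 21 = 52

P + Q = (48, 52)


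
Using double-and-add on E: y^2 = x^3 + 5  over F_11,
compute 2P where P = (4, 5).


k = 2 = 10_2 (binary, LSB first: 01)
Double-and-add from P = (4, 5):
  bit 0 = 0: acc unchanged = O
  bit 1 = 1: acc = O + (8, 0) = (8, 0)

2P = (8, 0)


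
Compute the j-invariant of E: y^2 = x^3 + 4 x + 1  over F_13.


Delta = -16(4 a^3 + 27 b^2) mod 13 = 9
-1728 * (4 a)^3 = -1728 * (4*4)^3 mod 13 = 1
j = 1 * 9^(-1) mod 13 = 3

j = 3 (mod 13)


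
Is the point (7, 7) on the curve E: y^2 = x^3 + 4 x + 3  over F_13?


Check whether y^2 = x^3 + 4 x + 3 (mod 13) for (x, y) = (7, 7).
LHS: y^2 = 7^2 mod 13 = 10
RHS: x^3 + 4 x + 3 = 7^3 + 4*7 + 3 mod 13 = 10
LHS = RHS

Yes, on the curve


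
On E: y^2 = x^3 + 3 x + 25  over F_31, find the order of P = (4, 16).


Compute successive multiples of P until we hit O:
  1P = (4, 16)
  2P = (20, 5)
  3P = (26, 3)
  4P = (5, 17)
  5P = (23, 27)
  6P = (24, 23)
  7P = (28, 19)
  8P = (15, 2)
  ... (continuing to 31P)
  31P = O

ord(P) = 31


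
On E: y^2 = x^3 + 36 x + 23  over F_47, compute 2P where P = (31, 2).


Doubling: s = (3 x1^2 + a) / (2 y1)
s = (3*31^2 + 36) / (2*2) mod 47 = 13
x3 = s^2 - 2 x1 mod 47 = 13^2 - 2*31 = 13
y3 = s (x1 - x3) - y1 mod 47 = 13 * (31 - 13) - 2 = 44

2P = (13, 44)


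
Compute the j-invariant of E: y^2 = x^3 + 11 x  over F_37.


Delta = -16(4 a^3 + 27 b^2) mod 37 = 27
-1728 * (4 a)^3 = -1728 * (4*11)^3 mod 37 = 36
j = 36 * 27^(-1) mod 37 = 26

j = 26 (mod 37)


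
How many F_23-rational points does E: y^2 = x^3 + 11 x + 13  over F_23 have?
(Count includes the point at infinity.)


For each x in F_23, count y with y^2 = x^3 + 11 x + 13 mod 23:
  x = 0: RHS = 13, y in [6, 17]  -> 2 point(s)
  x = 1: RHS = 2, y in [5, 18]  -> 2 point(s)
  x = 3: RHS = 4, y in [2, 21]  -> 2 point(s)
  x = 4: RHS = 6, y in [11, 12]  -> 2 point(s)
  x = 5: RHS = 9, y in [3, 20]  -> 2 point(s)
  x = 9: RHS = 13, y in [6, 17]  -> 2 point(s)
  x = 11: RHS = 16, y in [4, 19]  -> 2 point(s)
  x = 14: RHS = 13, y in [6, 17]  -> 2 point(s)
  x = 21: RHS = 6, y in [11, 12]  -> 2 point(s)
  x = 22: RHS = 1, y in [1, 22]  -> 2 point(s)
Affine points: 20. Add the point at infinity: total = 21.

#E(F_23) = 21


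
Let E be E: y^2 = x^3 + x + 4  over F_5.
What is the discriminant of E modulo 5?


4 a^3 + 27 b^2 = 4*1^3 + 27*4^2 = 4 + 432 = 436
Delta = -16 * (436) = -6976
Delta mod 5 = 4

Delta = 4 (mod 5)


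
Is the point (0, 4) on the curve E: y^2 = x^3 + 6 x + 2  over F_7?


Check whether y^2 = x^3 + 6 x + 2 (mod 7) for (x, y) = (0, 4).
LHS: y^2 = 4^2 mod 7 = 2
RHS: x^3 + 6 x + 2 = 0^3 + 6*0 + 2 mod 7 = 2
LHS = RHS

Yes, on the curve


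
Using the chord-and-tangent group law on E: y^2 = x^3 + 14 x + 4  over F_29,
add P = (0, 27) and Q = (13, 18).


P != Q, so use the chord formula.
s = (y2 - y1) / (x2 - x1) = (20) / (13) mod 29 = 6
x3 = s^2 - x1 - x2 mod 29 = 6^2 - 0 - 13 = 23
y3 = s (x1 - x3) - y1 mod 29 = 6 * (0 - 23) - 27 = 9

P + Q = (23, 9)


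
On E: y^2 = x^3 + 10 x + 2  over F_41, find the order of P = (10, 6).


Compute successive multiples of P until we hit O:
  1P = (10, 6)
  2P = (13, 19)
  3P = (14, 4)
  4P = (7, 13)
  5P = (34, 9)
  6P = (22, 13)
  7P = (25, 16)
  8P = (11, 7)
  ... (continuing to 53P)
  53P = O

ord(P) = 53


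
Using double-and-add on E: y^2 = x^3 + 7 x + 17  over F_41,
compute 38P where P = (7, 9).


k = 38 = 100110_2 (binary, LSB first: 011001)
Double-and-add from P = (7, 9):
  bit 0 = 0: acc unchanged = O
  bit 1 = 1: acc = O + (2, 11) = (2, 11)
  bit 2 = 1: acc = (2, 11) + (38, 25) = (40, 38)
  bit 3 = 0: acc unchanged = (40, 38)
  bit 4 = 0: acc unchanged = (40, 38)
  bit 5 = 1: acc = (40, 38) + (28, 5) = (19, 30)

38P = (19, 30)


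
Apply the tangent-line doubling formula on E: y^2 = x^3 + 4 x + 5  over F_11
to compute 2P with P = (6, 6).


Doubling: s = (3 x1^2 + a) / (2 y1)
s = (3*6^2 + 4) / (2*6) mod 11 = 2
x3 = s^2 - 2 x1 mod 11 = 2^2 - 2*6 = 3
y3 = s (x1 - x3) - y1 mod 11 = 2 * (6 - 3) - 6 = 0

2P = (3, 0)


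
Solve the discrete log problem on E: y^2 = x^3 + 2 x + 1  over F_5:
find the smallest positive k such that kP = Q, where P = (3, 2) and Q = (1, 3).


Enumerate multiples of P until we hit Q = (1, 3):
  1P = (3, 2)
  2P = (0, 1)
  3P = (1, 2)
  4P = (1, 3)
Match found at i = 4.

k = 4


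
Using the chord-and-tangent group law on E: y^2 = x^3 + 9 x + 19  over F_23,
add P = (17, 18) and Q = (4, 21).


P != Q, so use the chord formula.
s = (y2 - y1) / (x2 - x1) = (3) / (10) mod 23 = 21
x3 = s^2 - x1 - x2 mod 23 = 21^2 - 17 - 4 = 6
y3 = s (x1 - x3) - y1 mod 23 = 21 * (17 - 6) - 18 = 6

P + Q = (6, 6)


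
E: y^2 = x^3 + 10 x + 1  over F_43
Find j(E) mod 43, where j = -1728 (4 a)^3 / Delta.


Delta = -16(4 a^3 + 27 b^2) mod 43 = 25
-1728 * (4 a)^3 = -1728 * (4*10)^3 mod 43 = 1
j = 1 * 25^(-1) mod 43 = 31

j = 31 (mod 43)


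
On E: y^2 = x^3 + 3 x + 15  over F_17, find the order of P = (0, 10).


Compute successive multiples of P until we hit O:
  1P = (0, 10)
  2P = (1, 6)
  3P = (15, 16)
  4P = (11, 6)
  5P = (14, 9)
  6P = (5, 11)
  7P = (10, 5)
  8P = (3, 0)
  ... (continuing to 16P)
  16P = O

ord(P) = 16


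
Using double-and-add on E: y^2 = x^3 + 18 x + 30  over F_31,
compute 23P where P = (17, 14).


k = 23 = 10111_2 (binary, LSB first: 11101)
Double-and-add from P = (17, 14):
  bit 0 = 1: acc = O + (17, 14) = (17, 14)
  bit 1 = 1: acc = (17, 14) + (5, 11) = (11, 3)
  bit 2 = 1: acc = (11, 3) + (21, 20) = (27, 7)
  bit 3 = 0: acc unchanged = (27, 7)
  bit 4 = 1: acc = (27, 7) + (14, 22) = (26, 30)

23P = (26, 30)


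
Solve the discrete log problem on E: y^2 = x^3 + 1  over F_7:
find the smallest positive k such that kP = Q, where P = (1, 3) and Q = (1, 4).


Enumerate multiples of P until we hit Q = (1, 4):
  1P = (1, 3)
  2P = (0, 1)
  3P = (3, 0)
  4P = (0, 6)
  5P = (1, 4)
Match found at i = 5.

k = 5


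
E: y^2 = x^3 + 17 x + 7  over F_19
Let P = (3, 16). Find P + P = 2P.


Doubling: s = (3 x1^2 + a) / (2 y1)
s = (3*3^2 + 17) / (2*16) mod 19 = 18
x3 = s^2 - 2 x1 mod 19 = 18^2 - 2*3 = 14
y3 = s (x1 - x3) - y1 mod 19 = 18 * (3 - 14) - 16 = 14

2P = (14, 14)


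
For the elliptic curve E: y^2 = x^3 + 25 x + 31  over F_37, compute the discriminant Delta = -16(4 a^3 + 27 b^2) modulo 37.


4 a^3 + 27 b^2 = 4*25^3 + 27*31^2 = 62500 + 25947 = 88447
Delta = -16 * (88447) = -1415152
Delta mod 37 = 24

Delta = 24 (mod 37)


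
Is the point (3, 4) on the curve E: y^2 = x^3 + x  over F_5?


Check whether y^2 = x^3 + 1 x + 0 (mod 5) for (x, y) = (3, 4).
LHS: y^2 = 4^2 mod 5 = 1
RHS: x^3 + 1 x + 0 = 3^3 + 1*3 + 0 mod 5 = 0
LHS != RHS

No, not on the curve


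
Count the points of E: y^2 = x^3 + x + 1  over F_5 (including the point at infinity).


For each x in F_5, count y with y^2 = x^3 + 1 x + 1 mod 5:
  x = 0: RHS = 1, y in [1, 4]  -> 2 point(s)
  x = 2: RHS = 1, y in [1, 4]  -> 2 point(s)
  x = 3: RHS = 1, y in [1, 4]  -> 2 point(s)
  x = 4: RHS = 4, y in [2, 3]  -> 2 point(s)
Affine points: 8. Add the point at infinity: total = 9.

#E(F_5) = 9


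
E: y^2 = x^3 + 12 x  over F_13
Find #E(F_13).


For each x in F_13, count y with y^2 = x^3 + 12 x + 0 mod 13:
  x = 0: RHS = 0, y in [0]  -> 1 point(s)
  x = 1: RHS = 0, y in [0]  -> 1 point(s)
  x = 5: RHS = 3, y in [4, 9]  -> 2 point(s)
  x = 8: RHS = 10, y in [6, 7]  -> 2 point(s)
  x = 12: RHS = 0, y in [0]  -> 1 point(s)
Affine points: 7. Add the point at infinity: total = 8.

#E(F_13) = 8


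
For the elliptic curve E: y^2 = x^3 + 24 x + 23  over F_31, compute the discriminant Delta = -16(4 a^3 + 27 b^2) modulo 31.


4 a^3 + 27 b^2 = 4*24^3 + 27*23^2 = 55296 + 14283 = 69579
Delta = -16 * (69579) = -1113264
Delta mod 31 = 8

Delta = 8 (mod 31)


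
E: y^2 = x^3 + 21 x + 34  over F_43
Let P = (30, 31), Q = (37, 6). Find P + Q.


P != Q, so use the chord formula.
s = (y2 - y1) / (x2 - x1) = (18) / (7) mod 43 = 21
x3 = s^2 - x1 - x2 mod 43 = 21^2 - 30 - 37 = 30
y3 = s (x1 - x3) - y1 mod 43 = 21 * (30 - 30) - 31 = 12

P + Q = (30, 12)


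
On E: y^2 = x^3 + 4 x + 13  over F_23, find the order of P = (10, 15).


Compute successive multiples of P until we hit O:
  1P = (10, 15)
  2P = (19, 18)
  3P = (12, 15)
  4P = (1, 8)
  5P = (18, 12)
  6P = (7, 4)
  7P = (22, 10)
  8P = (22, 13)
  ... (continuing to 15P)
  15P = O

ord(P) = 15


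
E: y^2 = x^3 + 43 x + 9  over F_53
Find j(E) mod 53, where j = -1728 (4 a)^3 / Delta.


Delta = -16(4 a^3 + 27 b^2) mod 53 = 17
-1728 * (4 a)^3 = -1728 * (4*43)^3 mod 53 = 27
j = 27 * 17^(-1) mod 53 = 39

j = 39 (mod 53)
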